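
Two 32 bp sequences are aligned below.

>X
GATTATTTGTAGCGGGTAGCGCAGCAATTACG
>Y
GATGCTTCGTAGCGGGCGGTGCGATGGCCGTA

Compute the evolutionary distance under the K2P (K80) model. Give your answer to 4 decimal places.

Of 32 sites, 14 differences are transitions and 2 are transversions, so P = 14/32 = 0.4375 and Q = 2/32 = 0.0625.
Under the Kimura two-parameter model, d = −½ ln(1 − 2P − Q) − ¼ ln(1 − 2Q).
1 − 2P − Q = 0.0625, giving −½ ln(0.0625) = 1.386294.
1 − 2Q = 0.875, giving −¼ ln(0.875) = 0.033383.
d = 1.386294 + 0.033383 = 1.419677.

1.4197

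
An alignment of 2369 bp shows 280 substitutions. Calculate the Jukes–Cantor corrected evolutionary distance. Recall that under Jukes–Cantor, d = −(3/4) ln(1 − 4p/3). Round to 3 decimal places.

p = 280/2369 ≈ 0.118193.
d = −(3/4) ln(1 − 4p/3) = −0.75 ln(1 − 0.157591) = −0.75 ln(0.842409)
  = −0.75 × (-0.171490) = 0.128618 substitutions/site.

0.129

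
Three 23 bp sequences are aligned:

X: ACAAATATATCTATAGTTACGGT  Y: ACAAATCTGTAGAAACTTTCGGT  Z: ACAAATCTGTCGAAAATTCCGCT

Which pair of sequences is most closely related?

Y and Z

X–Y: 7/23 differ, p = 0.304, d = 0.390.
X–Z: 7/23 differ, p = 0.304, d = 0.390.
Y–Z: 4/23 differ, p = 0.174, d = 0.198.
The smallest distance is between Y and Z.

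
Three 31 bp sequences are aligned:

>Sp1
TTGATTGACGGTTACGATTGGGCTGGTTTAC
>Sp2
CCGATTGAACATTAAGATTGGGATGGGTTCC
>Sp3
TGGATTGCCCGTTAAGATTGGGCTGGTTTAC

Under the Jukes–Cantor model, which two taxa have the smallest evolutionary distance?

Sp1 and Sp3

Sp1–Sp2: 9/31 differ, p = 0.290, d = 0.367.
Sp1–Sp3: 4/31 differ, p = 0.129, d = 0.142.
Sp2–Sp3: 8/31 differ, p = 0.258, d = 0.316.
The smallest distance is between Sp1 and Sp3.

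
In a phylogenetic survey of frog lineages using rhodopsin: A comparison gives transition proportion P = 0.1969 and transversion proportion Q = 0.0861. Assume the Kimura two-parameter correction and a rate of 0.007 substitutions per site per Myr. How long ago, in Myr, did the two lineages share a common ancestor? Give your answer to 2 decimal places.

Under the Kimura two-parameter model, d = −½ ln(1 − 2P − Q) − ¼ ln(1 − 2Q).
1 − 2P − Q = 0.5201, giving −½ ln(0.5201) = 0.326867.
1 − 2Q = 0.8278, giving −¼ ln(0.8278) = 0.047246.
d = 0.326867 + 0.047246 = 0.374113.
Under a molecular clock d = 2μt, so t = d/(2μ) = 0.374113 / (2 × 0.007) = 26.72 Myr.

26.72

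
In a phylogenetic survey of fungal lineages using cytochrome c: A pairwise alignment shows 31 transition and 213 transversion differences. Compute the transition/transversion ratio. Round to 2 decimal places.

0.15

R = 31/213 = 0.145539… ≈ 0.15 (to 2 d.p.).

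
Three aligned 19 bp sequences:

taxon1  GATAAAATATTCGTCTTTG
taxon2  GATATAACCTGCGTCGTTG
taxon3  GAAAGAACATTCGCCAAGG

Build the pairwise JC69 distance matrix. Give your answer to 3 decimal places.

d(taxon1,taxon2) = 0.324, d(taxon1,taxon3) = 0.507, d(taxon2,taxon3) = 0.618

taxon1–taxon2: 5/19 sites differ → p ≈ 0.263158, d = −0.75 ln(1 − 0.350877) = 0.324100 ≈ 0.324.
taxon1–taxon3: 7/19 sites differ → p ≈ 0.368421, d = −0.75 ln(1 − 0.491228) = 0.506816 ≈ 0.507.
taxon2–taxon3: 8/19 sites differ → p ≈ 0.421053, d = −0.75 ln(1 − 0.561404) = 0.618132 ≈ 0.618.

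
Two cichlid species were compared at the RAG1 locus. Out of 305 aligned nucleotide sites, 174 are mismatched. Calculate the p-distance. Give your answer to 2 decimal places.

0.57

p = 174/305 = 0.570491… ≈ 0.57 (to 2 d.p.).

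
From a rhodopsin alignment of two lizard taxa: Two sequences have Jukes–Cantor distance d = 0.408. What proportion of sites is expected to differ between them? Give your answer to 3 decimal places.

p = (3/4)(1 − e^(−4d/3)) = 0.75 × (1 − e^(-0.544)) = 0.75 × (1 − 0.580422) = 0.314684.

0.315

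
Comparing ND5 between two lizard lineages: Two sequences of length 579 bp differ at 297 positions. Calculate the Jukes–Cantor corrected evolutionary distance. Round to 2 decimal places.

p = 297/579 ≈ 0.512953.
d = −(3/4) ln(1 − 4p/3) = −0.75 ln(1 − 0.683937) = −0.75 ln(0.316063)
  = −0.75 × (-1.151814) = 0.863861 substitutions/site.

0.86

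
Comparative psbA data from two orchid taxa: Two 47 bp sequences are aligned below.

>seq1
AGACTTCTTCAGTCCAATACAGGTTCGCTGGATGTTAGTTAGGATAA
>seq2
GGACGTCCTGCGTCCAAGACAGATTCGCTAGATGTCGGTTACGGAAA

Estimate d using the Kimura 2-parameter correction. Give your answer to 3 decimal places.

0.351

Of 47 sites, 7 differences are transitions and 6 are transversions, so P = 7/47 ≈ 0.148936 and Q = 6/47 ≈ 0.12766.
Under the Kimura two-parameter model, d = −½ ln(1 − 2P − Q) − ¼ ln(1 − 2Q).
1 − 2P − Q = 0.574468, giving −½ ln(0.574468) = 0.277155.
1 − 2Q = 0.74468, giving −¼ ln(0.74468) = 0.073700.
d = 0.277155 + 0.073700 = 0.350855.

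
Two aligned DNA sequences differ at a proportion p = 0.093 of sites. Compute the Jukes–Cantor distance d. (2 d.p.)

d = −(3/4) ln(1 − 4p/3) = −0.75 ln(1 − 0.124) = −0.75 ln(0.876)
  = −0.75 × (-0.132389) = 0.099292 substitutions/site.

0.10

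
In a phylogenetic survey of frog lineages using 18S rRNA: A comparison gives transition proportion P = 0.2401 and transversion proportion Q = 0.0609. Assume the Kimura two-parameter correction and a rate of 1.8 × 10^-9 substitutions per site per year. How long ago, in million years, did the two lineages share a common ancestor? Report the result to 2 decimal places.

Under the Kimura two-parameter model, d = −½ ln(1 − 2P − Q) − ¼ ln(1 − 2Q).
1 − 2P − Q = 0.4589, giving −½ ln(0.4589) = 0.389461.
1 − 2Q = 0.8782, giving −¼ ln(0.8782) = 0.032470.
d = 0.389461 + 0.032470 = 0.421931.
Under a molecular clock d = 2μt, so t = d/(2μ) = 0.421931 / (2 × 1.8 × 10^-9) = 117.20 million years.

117.20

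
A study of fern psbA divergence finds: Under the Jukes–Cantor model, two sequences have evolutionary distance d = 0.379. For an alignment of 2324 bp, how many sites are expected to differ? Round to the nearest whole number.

691

Invert JC69: p = (3/4)(1 − e^(−4d/3)) = 0.75 × (1 − e^(-0.505333)) = 0.75 × (1 − 0.603305) = 0.297521.
Expected differing sites = pL ≈ 0.297521 × 2324 = 691.438804 ≈ 691.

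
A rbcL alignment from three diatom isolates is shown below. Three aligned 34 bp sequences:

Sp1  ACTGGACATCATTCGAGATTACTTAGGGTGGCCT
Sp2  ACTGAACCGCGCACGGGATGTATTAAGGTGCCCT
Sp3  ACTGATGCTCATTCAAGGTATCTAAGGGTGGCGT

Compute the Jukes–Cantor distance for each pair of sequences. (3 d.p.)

Sp1–Sp2: 12/34 sites differ → p ≈ 0.352941, d = −0.75 ln(1 − 0.470588) = 0.476991 ≈ 0.477.
Sp1–Sp3: 10/34 sites differ → p ≈ 0.294118, d = −0.75 ln(1 − 0.392157) = 0.373379 ≈ 0.373.
Sp2–Sp3: 15/34 sites differ → p ≈ 0.441176, d = −0.75 ln(1 − 0.588235) = 0.665477 ≈ 0.665.

d(Sp1,Sp2) = 0.477, d(Sp1,Sp3) = 0.373, d(Sp2,Sp3) = 0.665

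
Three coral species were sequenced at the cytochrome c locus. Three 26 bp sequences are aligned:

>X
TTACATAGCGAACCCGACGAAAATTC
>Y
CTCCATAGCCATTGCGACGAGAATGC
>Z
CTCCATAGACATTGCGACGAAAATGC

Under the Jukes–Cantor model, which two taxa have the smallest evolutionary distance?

X–Y: 8/26 differ, p = 0.308, d = 0.396.
X–Z: 8/26 differ, p = 0.308, d = 0.396.
Y–Z: 2/26 differ, p = 0.077, d = 0.081.
The smallest distance is between Y and Z.

Y and Z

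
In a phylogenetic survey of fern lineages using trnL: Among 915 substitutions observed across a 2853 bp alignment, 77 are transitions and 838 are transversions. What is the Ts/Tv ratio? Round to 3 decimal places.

0.092

R = 77/838 = 0.091885… ≈ 0.092 (to 3 d.p.).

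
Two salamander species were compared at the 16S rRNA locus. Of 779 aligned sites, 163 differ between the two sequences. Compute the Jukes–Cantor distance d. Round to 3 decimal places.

0.245

p = 163/779 ≈ 0.209243.
d = −(3/4) ln(1 − 4p/3) = −0.75 ln(1 − 0.278991) = −0.75 ln(0.721009)
  = −0.75 × (-0.327104) = 0.245328 substitutions/site.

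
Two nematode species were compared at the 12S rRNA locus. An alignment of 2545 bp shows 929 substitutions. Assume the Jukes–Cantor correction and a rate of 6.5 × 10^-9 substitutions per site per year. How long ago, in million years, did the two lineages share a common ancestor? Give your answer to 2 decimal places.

p = 929/2545 ≈ 0.365029.
d = −(3/4) ln(1 − 4p/3) = −0.75 ln(1 − 0.486705) = −0.75 ln(0.513295)
  = −0.75 × (-0.666905) = 0.500179 substitutions/site.
Under a molecular clock d = 2μt, so t = d/(2μ) = 0.500179 / (2 × 6.5 × 10^-9) = 38.48 million years.

38.48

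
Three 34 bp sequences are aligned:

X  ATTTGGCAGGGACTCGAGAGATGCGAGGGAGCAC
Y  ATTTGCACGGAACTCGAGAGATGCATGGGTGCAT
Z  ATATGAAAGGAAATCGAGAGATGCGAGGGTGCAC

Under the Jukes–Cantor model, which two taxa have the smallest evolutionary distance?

X and Z

X–Y: 8/34 differ, p = 0.235, d = 0.282.
X–Z: 6/34 differ, p = 0.176, d = 0.201.
Y–Z: 7/34 differ, p = 0.206, d = 0.241.
The smallest distance is between X and Z.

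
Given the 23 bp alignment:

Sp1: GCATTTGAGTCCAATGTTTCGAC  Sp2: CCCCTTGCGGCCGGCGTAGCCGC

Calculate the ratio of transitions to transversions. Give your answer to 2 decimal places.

0.71

Transitions are A↔G and C↔T; transversions are all other mismatches.
Transitions: 5. Transversions: 7.
R = 5/7 = 0.714285… ≈ 0.71 (to 2 d.p.).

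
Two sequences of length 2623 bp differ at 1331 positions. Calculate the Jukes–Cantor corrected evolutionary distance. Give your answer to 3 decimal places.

0.847

p = 1331/2623 ≈ 0.507434.
d = −(3/4) ln(1 − 4p/3) = −0.75 ln(1 − 0.676579) = −0.75 ln(0.323421)
  = −0.75 × (-1.128800) = 0.846600 substitutions/site.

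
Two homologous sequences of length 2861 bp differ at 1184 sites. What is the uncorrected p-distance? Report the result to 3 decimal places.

p = 1184/2861 = 0.413841… ≈ 0.414 (to 3 d.p.).

0.414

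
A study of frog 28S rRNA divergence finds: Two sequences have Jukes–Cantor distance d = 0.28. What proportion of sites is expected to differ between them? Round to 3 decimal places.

p = (3/4)(1 − e^(−4d/3)) = 0.75 × (1 − e^(-0.373333)) = 0.75 × (1 − 0.688436) = 0.233673.

0.234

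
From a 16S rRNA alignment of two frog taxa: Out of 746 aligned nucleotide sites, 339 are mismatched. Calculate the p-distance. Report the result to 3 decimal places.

0.454

p = 339/746 = 0.454423… ≈ 0.454 (to 3 d.p.).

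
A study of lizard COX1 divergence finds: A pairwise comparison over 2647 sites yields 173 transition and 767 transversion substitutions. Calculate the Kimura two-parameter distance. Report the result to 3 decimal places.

0.489

P = 173/2647 ≈ 0.065357 and Q = 767/2647 ≈ 0.289762.
Under the Kimura two-parameter model, d = −½ ln(1 − 2P − Q) − ¼ ln(1 − 2Q).
1 − 2P − Q = 0.579524, giving −½ ln(0.579524) = 0.272774.
1 − 2Q = 0.420476, giving −¼ ln(0.420476) = 0.216592.
d = 0.272774 + 0.216592 = 0.489366.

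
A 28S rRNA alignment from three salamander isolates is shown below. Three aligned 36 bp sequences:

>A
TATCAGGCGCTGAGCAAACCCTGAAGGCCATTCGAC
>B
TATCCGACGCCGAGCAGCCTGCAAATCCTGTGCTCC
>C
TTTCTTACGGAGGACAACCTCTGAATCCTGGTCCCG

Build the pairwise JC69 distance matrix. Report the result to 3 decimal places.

A–B: 16/36 sites differ → p ≈ 0.444444, d = −0.75 ln(1 − 0.592592) = 0.673455 ≈ 0.673.
A–C: 18/36 sites differ → p = 0.5, d = −0.75 ln(1 − 0.666667) = 0.823960 ≈ 0.824.
B–C: 15/36 sites differ → p ≈ 0.416667, d = −0.75 ln(1 − 0.555556) = 0.608198 ≈ 0.608.

d(A,B) = 0.673, d(A,C) = 0.824, d(B,C) = 0.608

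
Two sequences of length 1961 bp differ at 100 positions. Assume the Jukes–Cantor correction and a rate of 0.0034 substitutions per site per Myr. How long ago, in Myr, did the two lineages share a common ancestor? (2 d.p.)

7.77

p = 100/1961 ≈ 0.050994.
d = −(3/4) ln(1 − 4p/3) = −0.75 ln(1 − 0.067992) = −0.75 ln(0.932008)
  = −0.75 × (-0.070414) = 0.052811 substitutions/site.
Under a molecular clock d = 2μt, so t = d/(2μ) = 0.052811 / (2 × 0.0034) = 7.77 Myr.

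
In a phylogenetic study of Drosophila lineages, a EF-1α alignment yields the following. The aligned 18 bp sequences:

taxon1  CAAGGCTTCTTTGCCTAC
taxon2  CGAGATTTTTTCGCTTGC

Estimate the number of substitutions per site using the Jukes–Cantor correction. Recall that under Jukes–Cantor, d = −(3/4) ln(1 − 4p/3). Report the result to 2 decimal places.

The sequences differ at 7 of 18 sites (2, 5, 6, 9, 12, 15, 17), so p = 7/18 ≈ 0.388889.
d = −(3/4) ln(1 − 4p/3) = −0.75 ln(1 − 0.518519) = −0.75 ln(0.481481)
  = −0.75 × (-0.730889) = 0.548167 substitutions/site.

0.55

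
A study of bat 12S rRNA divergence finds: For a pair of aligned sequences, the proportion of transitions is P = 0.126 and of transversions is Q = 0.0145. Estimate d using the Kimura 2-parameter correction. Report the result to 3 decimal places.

0.162

Under the Kimura two-parameter model, d = −½ ln(1 − 2P − Q) − ¼ ln(1 − 2Q).
1 − 2P − Q = 0.7335, giving −½ ln(0.7335) = 0.154964.
1 − 2Q = 0.971, giving −¼ ln(0.971) = 0.007357.
d = 0.154964 + 0.007357 = 0.162321.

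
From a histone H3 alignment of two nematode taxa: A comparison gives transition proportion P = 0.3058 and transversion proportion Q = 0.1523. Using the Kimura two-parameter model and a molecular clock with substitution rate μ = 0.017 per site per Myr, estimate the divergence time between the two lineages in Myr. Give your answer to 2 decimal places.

23.90

Under the Kimura two-parameter model, d = −½ ln(1 − 2P − Q) − ¼ ln(1 − 2Q).
1 − 2P − Q = 0.2361, giving −½ ln(0.2361) = 0.721750.
1 − 2Q = 0.6954, giving −¼ ln(0.6954) = 0.090817.
d = 0.721750 + 0.090817 = 0.812567.
Under a molecular clock d = 2μt, so t = d/(2μ) = 0.812567 / (2 × 0.017) = 23.90 Myr.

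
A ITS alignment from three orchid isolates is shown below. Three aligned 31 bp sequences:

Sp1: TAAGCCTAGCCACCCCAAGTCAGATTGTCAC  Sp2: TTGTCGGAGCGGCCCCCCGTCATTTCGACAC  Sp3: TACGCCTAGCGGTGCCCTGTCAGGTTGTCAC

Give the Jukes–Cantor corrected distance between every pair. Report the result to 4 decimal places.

d(Sp1,Sp2) = 0.6143, d(Sp1,Sp3) = 0.3163, d(Sp2,Sp3) = 0.5445

Sp1–Sp2: 13/31 sites differ → p ≈ 0.419355, d = −0.75 ln(1 − 0.55914) = 0.614271 ≈ 0.6143.
Sp1–Sp3: 8/31 sites differ → p ≈ 0.258065, d = −0.75 ln(1 − 0.344087) = 0.316295 ≈ 0.3163.
Sp2–Sp3: 12/31 sites differ → p ≈ 0.387097, d = −0.75 ln(1 − 0.516129) = 0.544453 ≈ 0.5445.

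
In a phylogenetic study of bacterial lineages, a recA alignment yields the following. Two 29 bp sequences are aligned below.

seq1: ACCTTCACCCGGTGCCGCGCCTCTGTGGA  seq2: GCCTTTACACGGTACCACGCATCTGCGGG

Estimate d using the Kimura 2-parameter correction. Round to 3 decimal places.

Of 29 sites, 6 differences are transitions and 2 are transversions, so P = 6/29 ≈ 0.206897 and Q = 2/29 ≈ 0.068966.
Under the Kimura two-parameter model, d = −½ ln(1 − 2P − Q) − ¼ ln(1 − 2Q).
1 − 2P − Q = 0.51724, giving −½ ln(0.51724) = 0.329624.
1 − 2Q = 0.862068, giving −¼ ln(0.862068) = 0.037105.
d = 0.329624 + 0.037105 = 0.366729.

0.367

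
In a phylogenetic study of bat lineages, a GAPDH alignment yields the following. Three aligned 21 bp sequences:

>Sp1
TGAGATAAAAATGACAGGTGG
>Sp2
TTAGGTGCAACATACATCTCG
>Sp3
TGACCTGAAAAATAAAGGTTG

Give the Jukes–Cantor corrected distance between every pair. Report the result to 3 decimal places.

Sp1–Sp2: 10/21 sites differ → p ≈ 0.47619, d = −0.75 ln(1 − 0.63492) = 0.755729 ≈ 0.756.
Sp1–Sp3: 7/21 sites differ → p ≈ 0.333333, d = −0.75 ln(1 − 0.444444) = 0.440839 ≈ 0.441.
Sp2–Sp3: 9/21 sites differ → p ≈ 0.428571, d = −0.75 ln(1 − 0.571428) = 0.635472 ≈ 0.635.

d(Sp1,Sp2) = 0.756, d(Sp1,Sp3) = 0.441, d(Sp2,Sp3) = 0.635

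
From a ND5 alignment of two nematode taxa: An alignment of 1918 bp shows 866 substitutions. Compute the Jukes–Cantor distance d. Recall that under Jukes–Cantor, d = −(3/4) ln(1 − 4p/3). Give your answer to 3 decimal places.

0.691

p = 866/1918 ≈ 0.451512.
d = −(3/4) ln(1 − 4p/3) = −0.75 ln(1 − 0.602016) = −0.75 ln(0.397984)
  = −0.75 × (-0.921343) = 0.691007 substitutions/site.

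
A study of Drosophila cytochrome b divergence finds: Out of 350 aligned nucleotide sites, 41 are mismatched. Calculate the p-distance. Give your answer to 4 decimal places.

p = 41/350 = 0.117142… ≈ 0.1171 (to 4 d.p.).

0.1171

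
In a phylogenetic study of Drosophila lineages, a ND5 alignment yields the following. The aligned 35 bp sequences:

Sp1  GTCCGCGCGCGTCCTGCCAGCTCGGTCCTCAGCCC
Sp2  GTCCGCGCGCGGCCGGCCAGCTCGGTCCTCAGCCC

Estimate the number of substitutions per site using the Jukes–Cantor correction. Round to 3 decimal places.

0.059

The sequences differ at 2 of 35 sites (12, 15), so p = 2/35 ≈ 0.057143.
d = −(3/4) ln(1 − 4p/3) = −0.75 ln(1 − 0.076191) = −0.75 ln(0.923809)
  = −0.75 × (-0.079250) = 0.059438 substitutions/site.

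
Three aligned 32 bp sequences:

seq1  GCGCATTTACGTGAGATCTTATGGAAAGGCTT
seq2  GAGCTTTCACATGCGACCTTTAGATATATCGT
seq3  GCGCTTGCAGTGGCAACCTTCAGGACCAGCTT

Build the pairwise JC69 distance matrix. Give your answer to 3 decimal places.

d(seq1,seq2) = 0.657, d(seq1,seq3) = 0.657, d(seq2,seq3) = 0.585

seq1–seq2: 14/32 sites differ → p = 0.4375, d = −0.75 ln(1 − 0.583333) = 0.656601 ≈ 0.657.
seq1–seq3: 14/32 sites differ → p = 0.4375, d = −0.75 ln(1 − 0.583333) = 0.656601 ≈ 0.657.
seq2–seq3: 13/32 sites differ → p = 0.40625, d = −0.75 ln(1 − 0.541667) = 0.585119 ≈ 0.585.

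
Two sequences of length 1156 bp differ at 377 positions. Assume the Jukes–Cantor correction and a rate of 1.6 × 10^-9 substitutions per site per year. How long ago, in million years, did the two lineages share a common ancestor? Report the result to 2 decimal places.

133.74

p = 377/1156 ≈ 0.326125.
d = −(3/4) ln(1 − 4p/3) = −0.75 ln(1 − 0.434833) = −0.75 ln(0.565167)
  = −0.75 × (-0.570634) = 0.427976 substitutions/site.
Under a molecular clock d = 2μt, so t = d/(2μ) = 0.427976 / (2 × 1.6 × 10^-9) = 133.74 million years.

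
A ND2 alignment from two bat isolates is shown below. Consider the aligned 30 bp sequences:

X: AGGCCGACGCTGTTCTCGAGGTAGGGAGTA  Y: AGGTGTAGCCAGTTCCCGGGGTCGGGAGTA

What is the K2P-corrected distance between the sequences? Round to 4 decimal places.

Of 30 sites, 3 differences are transitions and 6 are transversions, so P = 3/30 = 0.1 and Q = 6/30 = 0.2.
Under the Kimura two-parameter model, d = −½ ln(1 − 2P − Q) − ¼ ln(1 − 2Q).
1 − 2P − Q = 0.6, giving −½ ln(0.6) = 0.255413.
1 − 2Q = 0.6, giving −¼ ln(0.6) = 0.127706.
d = 0.255413 + 0.127706 = 0.383119.

0.3831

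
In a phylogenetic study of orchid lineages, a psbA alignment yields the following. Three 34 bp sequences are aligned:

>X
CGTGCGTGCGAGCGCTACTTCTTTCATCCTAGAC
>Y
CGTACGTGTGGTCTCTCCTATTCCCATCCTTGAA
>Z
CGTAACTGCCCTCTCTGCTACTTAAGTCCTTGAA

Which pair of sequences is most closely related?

X–Y: 12/34 differ, p = 0.353, d = 0.477.
X–Z: 14/34 differ, p = 0.412, d = 0.597.
Y–Z: 11/34 differ, p = 0.324, d = 0.423.
The smallest distance is between Y and Z.

Y and Z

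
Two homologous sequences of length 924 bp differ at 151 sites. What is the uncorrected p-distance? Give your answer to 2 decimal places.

0.16

p = 151/924 = 0.163419… ≈ 0.16 (to 2 d.p.).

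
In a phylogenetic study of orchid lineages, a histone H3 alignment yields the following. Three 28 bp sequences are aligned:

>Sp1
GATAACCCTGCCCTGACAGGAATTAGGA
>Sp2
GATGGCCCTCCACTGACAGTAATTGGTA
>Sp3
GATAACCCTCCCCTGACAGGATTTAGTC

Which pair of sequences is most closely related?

Sp1–Sp2: 7/28 differ, p = 0.250, d = 0.304.
Sp1–Sp3: 4/28 differ, p = 0.143, d = 0.158.
Sp2–Sp3: 7/28 differ, p = 0.250, d = 0.304.
The smallest distance is between Sp1 and Sp3.

Sp1 and Sp3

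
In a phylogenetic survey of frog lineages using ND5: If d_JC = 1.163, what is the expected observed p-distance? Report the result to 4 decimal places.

p = (3/4)(1 − e^(−4d/3)) = 0.75 × (1 − e^(-1.550667)) = 0.75 × (1 − 0.212106) = 0.590921.

0.5909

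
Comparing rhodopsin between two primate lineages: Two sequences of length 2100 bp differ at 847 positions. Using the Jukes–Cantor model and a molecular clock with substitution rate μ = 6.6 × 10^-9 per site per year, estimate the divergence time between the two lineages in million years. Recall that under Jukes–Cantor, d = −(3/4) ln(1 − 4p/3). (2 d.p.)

p = 847/2100 ≈ 0.403333.
d = −(3/4) ln(1 − 4p/3) = −0.75 ln(1 − 0.537777) = −0.75 ln(0.462223)
  = −0.75 × (-0.771708) = 0.578781 substitutions/site.
Under a molecular clock d = 2μt, so t = d/(2μ) = 0.578781 / (2 × 6.6 × 10^-9) = 43.85 million years.

43.85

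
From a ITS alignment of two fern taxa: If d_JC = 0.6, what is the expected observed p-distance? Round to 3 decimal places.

p = (3/4)(1 − e^(−4d/3)) = 0.75 × (1 − e^(-0.8)) = 0.75 × (1 − 0.449329) = 0.413003.

0.413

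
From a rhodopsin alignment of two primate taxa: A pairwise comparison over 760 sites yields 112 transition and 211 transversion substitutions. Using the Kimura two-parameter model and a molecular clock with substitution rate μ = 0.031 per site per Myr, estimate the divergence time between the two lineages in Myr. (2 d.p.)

10.12

P = 112/760 ≈ 0.147368 and Q = 211/760 ≈ 0.277632.
Under the Kimura two-parameter model, d = −½ ln(1 − 2P − Q) − ¼ ln(1 − 2Q).
1 − 2P − Q = 0.427632, giving −½ ln(0.427632) = 0.424746.
1 − 2Q = 0.444736, giving −¼ ln(0.444736) = 0.202569.
d = 0.424746 + 0.202569 = 0.627315.
Under a molecular clock d = 2μt, so t = d/(2μ) = 0.627315 / (2 × 0.031) = 10.12 Myr.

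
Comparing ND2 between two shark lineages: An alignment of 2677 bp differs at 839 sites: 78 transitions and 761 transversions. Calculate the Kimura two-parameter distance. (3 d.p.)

P = 78/2677 ≈ 0.029137 and Q = 761/2677 ≈ 0.284273.
Under the Kimura two-parameter model, d = −½ ln(1 − 2P − Q) − ¼ ln(1 − 2Q).
1 − 2P − Q = 0.657453, giving −½ ln(0.657453) = 0.209691.
1 − 2Q = 0.431454, giving −¼ ln(0.431454) = 0.210149.
d = 0.209691 + 0.210149 = 0.419840.

0.420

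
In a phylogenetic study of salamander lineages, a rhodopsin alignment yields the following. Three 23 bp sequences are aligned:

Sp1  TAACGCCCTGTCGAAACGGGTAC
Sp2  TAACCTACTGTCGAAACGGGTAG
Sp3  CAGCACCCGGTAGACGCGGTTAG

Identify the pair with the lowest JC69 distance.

Sp1 and Sp2

Sp1–Sp2: 4/23 differ, p = 0.174, d = 0.198.
Sp1–Sp3: 9/23 differ, p = 0.391, d = 0.553.
Sp2–Sp3: 10/23 differ, p = 0.435, d = 0.650.
The smallest distance is between Sp1 and Sp2.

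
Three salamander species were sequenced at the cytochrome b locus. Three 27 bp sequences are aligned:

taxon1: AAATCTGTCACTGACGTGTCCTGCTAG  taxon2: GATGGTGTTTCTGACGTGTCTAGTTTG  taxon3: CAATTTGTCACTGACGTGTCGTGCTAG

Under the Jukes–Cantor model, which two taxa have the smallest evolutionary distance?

taxon1 and taxon3

taxon1–taxon2: 10/27 differ, p = 0.370, d = 0.511.
taxon1–taxon3: 3/27 differ, p = 0.111, d = 0.120.
taxon2–taxon3: 10/27 differ, p = 0.370, d = 0.511.
The smallest distance is between taxon1 and taxon3.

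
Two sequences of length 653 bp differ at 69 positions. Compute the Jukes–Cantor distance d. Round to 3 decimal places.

p = 69/653 ≈ 0.105666.
d = −(3/4) ln(1 − 4p/3) = −0.75 ln(1 − 0.140888) = −0.75 ln(0.859112)
  = −0.75 × (-0.151856) = 0.113892 substitutions/site.

0.114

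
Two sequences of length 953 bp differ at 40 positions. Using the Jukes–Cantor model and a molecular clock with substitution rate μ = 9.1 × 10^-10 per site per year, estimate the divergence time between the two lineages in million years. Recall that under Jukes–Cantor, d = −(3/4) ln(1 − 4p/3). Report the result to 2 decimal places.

23.73

p = 40/953 ≈ 0.041973.
d = −(3/4) ln(1 − 4p/3) = −0.75 ln(1 − 0.055964) = −0.75 ln(0.944036)
  = −0.75 × (-0.057591) = 0.043193 substitutions/site.
Under a molecular clock d = 2μt, so t = d/(2μ) = 0.043193 / (2 × 9.1 × 10^-10) = 23.73 million years.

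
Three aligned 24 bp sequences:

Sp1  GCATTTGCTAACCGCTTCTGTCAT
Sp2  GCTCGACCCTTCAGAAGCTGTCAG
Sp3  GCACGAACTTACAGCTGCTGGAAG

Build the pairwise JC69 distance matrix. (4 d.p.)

d(Sp1,Sp2) = 0.9607, d(Sp1,Sp3) = 0.6082, d(Sp2,Sp3) = 0.4408

Sp1–Sp2: 13/24 sites differ → p ≈ 0.541667, d = −0.75 ln(1 − 0.722223) = 0.960702 ≈ 0.9607.
Sp1–Sp3: 10/24 sites differ → p ≈ 0.416667, d = −0.75 ln(1 − 0.555556) = 0.608198 ≈ 0.6082.
Sp2–Sp3: 8/24 sites differ → p ≈ 0.333333, d = −0.75 ln(1 − 0.444444) = 0.440839 ≈ 0.4408.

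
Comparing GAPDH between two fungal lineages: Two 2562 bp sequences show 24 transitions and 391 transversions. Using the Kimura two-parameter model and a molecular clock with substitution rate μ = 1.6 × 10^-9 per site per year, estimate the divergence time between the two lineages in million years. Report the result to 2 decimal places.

P = 24/2562 ≈ 0.009368 and Q = 391/2562 ≈ 0.152615.
Under the Kimura two-parameter model, d = −½ ln(1 − 2P − Q) − ¼ ln(1 − 2Q).
1 − 2P − Q = 0.828649, giving −½ ln(0.828649) = 0.093979.
1 − 2Q = 0.69477, giving −¼ ln(0.69477) = 0.091044.
d = 0.093979 + 0.091044 = 0.185023.
Under a molecular clock d = 2μt, so t = d/(2μ) = 0.185023 / (2 × 1.6 × 10^-9) = 57.82 million years.

57.82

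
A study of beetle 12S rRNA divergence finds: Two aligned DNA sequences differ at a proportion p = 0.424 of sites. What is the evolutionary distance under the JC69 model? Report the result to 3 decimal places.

0.625

d = −(3/4) ln(1 − 4p/3) = −0.75 ln(1 − 0.565333) = −0.75 ln(0.434667)
  = −0.75 × (-0.833175) = 0.624881 substitutions/site.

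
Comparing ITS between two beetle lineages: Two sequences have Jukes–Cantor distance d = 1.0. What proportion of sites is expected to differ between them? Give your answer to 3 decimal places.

p = (3/4)(1 − e^(−4d/3)) = 0.75 × (1 − e^(-1.333333)) = 0.75 × (1 − 0.263597) = 0.552302.

0.552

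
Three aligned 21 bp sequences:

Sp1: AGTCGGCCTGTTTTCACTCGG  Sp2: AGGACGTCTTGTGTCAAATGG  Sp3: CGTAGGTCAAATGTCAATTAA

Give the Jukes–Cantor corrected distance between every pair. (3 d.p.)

Sp1–Sp2: 10/21 sites differ → p ≈ 0.47619, d = −0.75 ln(1 − 0.63492) = 0.755729 ≈ 0.756.
Sp1–Sp3: 11/21 sites differ → p ≈ 0.52381, d = −0.75 ln(1 − 0.698413) = 0.899023 ≈ 0.899.
Sp2–Sp3: 9/21 sites differ → p ≈ 0.428571, d = −0.75 ln(1 − 0.571428) = 0.635472 ≈ 0.635.

d(Sp1,Sp2) = 0.756, d(Sp1,Sp3) = 0.899, d(Sp2,Sp3) = 0.635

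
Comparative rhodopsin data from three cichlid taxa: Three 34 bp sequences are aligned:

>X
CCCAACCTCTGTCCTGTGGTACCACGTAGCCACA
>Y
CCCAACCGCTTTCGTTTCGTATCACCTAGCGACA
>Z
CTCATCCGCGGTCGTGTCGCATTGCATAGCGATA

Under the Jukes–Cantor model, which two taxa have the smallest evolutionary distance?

X–Y: 8/34 differ, p = 0.235, d = 0.282.
X–Z: 13/34 differ, p = 0.382, d = 0.535.
Y–Z: 10/34 differ, p = 0.294, d = 0.373.
The smallest distance is between X and Y.

X and Y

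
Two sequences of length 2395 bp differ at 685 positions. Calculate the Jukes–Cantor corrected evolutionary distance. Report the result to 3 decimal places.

0.360

p = 685/2395 ≈ 0.286013.
d = −(3/4) ln(1 − 4p/3) = −0.75 ln(1 − 0.381351) = −0.75 ln(0.618649)
  = −0.75 × (-0.480217) = 0.360163 substitutions/site.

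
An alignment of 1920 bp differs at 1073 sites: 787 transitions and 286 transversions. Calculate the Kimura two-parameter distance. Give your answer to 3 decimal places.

1.821

P = 787/1920 ≈ 0.409896 and Q = 286/1920 ≈ 0.148958.
Under the Kimura two-parameter model, d = −½ ln(1 − 2P − Q) − ¼ ln(1 − 2Q).
1 − 2P − Q = 0.03125, giving −½ ln(0.03125) = 1.732868.
1 − 2Q = 0.702084, giving −¼ ln(0.702084) = 0.088426.
d = 1.732868 + 0.088426 = 1.821294.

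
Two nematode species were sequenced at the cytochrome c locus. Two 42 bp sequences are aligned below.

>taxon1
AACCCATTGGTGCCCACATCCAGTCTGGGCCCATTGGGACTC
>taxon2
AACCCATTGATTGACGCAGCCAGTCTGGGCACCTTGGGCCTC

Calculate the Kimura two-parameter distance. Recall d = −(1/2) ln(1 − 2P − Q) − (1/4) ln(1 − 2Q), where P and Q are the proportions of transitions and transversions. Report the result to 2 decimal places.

Of 42 sites, 2 differences are transitions and 7 are transversions, so P = 2/42 ≈ 0.047619 and Q = 7/42 ≈ 0.166667.
Under the Kimura two-parameter model, d = −½ ln(1 − 2P − Q) − ¼ ln(1 − 2Q).
1 − 2P − Q = 0.738095, giving −½ ln(0.738095) = 0.151841.
1 − 2Q = 0.666666, giving −¼ ln(0.666666) = 0.101367.
d = 0.151841 + 0.101367 = 0.253208.

0.25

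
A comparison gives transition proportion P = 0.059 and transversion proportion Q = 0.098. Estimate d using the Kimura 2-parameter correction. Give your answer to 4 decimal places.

Under the Kimura two-parameter model, d = −½ ln(1 − 2P − Q) − ¼ ln(1 − 2Q).
1 − 2P − Q = 0.784, giving −½ ln(0.784) = 0.121673.
1 − 2Q = 0.804, giving −¼ ln(0.804) = 0.054539.
d = 0.121673 + 0.054539 = 0.176212.

0.1762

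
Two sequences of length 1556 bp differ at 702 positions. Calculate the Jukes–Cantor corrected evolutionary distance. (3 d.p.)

p = 702/1556 ≈ 0.451157.
d = −(3/4) ln(1 − 4p/3) = −0.75 ln(1 − 0.601543) = −0.75 ln(0.398457)
  = −0.75 × (-0.920156) = 0.690117 substitutions/site.

0.690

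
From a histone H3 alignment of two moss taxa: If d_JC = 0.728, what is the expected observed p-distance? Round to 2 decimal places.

0.47

p = (3/4)(1 − e^(−4d/3)) = 0.75 × (1 − e^(-0.970667)) = 0.75 × (1 − 0.378830) = 0.465878.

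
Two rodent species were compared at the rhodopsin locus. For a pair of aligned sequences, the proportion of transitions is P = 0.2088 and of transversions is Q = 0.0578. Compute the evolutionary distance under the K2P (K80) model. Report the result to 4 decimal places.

Under the Kimura two-parameter model, d = −½ ln(1 − 2P − Q) − ¼ ln(1 − 2Q).
1 − 2P − Q = 0.5246, giving −½ ln(0.5246) = 0.322560.
1 − 2Q = 0.8844, giving −¼ ln(0.8844) = 0.030711.
d = 0.322560 + 0.030711 = 0.353271.

0.3533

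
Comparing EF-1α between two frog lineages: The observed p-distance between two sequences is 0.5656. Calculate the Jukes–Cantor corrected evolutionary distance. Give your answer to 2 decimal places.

1.05

d = −(3/4) ln(1 − 4p/3) = −0.75 ln(1 − 0.754133) = −0.75 ln(0.245867)
  = −0.75 × (-1.402965) = 1.052224 substitutions/site.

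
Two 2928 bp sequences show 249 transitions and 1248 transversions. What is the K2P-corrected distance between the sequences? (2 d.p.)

0.93

P = 249/2928 ≈ 0.085041 and Q = 1248/2928 ≈ 0.42623.
Under the Kimura two-parameter model, d = −½ ln(1 − 2P − Q) − ¼ ln(1 − 2Q).
1 − 2P − Q = 0.403688, giving −½ ln(0.403688) = 0.453556.
1 − 2Q = 0.14754, giving −¼ ln(0.14754) = 0.478414.
d = 0.453556 + 0.478414 = 0.931970.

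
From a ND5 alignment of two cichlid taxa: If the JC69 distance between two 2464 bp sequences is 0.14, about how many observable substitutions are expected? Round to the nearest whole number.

315

Invert JC69: p = (3/4)(1 − e^(−4d/3)) = 0.75 × (1 − e^(-0.186667)) = 0.75 × (1 − 0.829720) = 0.127710.
Expected differing sites = pL ≈ 0.127710 × 2464 = 314.67744 ≈ 315.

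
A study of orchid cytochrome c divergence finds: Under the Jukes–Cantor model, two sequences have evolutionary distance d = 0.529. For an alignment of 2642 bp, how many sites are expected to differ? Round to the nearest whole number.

Invert JC69: p = (3/4)(1 − e^(−4d/3)) = 0.75 × (1 − e^(-0.705333)) = 0.75 × (1 − 0.493944) = 0.379542.
Expected differing sites = pL ≈ 0.379542 × 2642 = 1002.749964 ≈ 1003.

1003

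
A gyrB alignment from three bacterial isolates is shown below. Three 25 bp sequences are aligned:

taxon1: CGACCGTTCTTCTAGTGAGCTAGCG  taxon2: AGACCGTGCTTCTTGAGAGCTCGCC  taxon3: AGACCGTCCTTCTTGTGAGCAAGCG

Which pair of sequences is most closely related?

taxon1 and taxon3

taxon1–taxon2: 6/25 differ, p = 0.240, d = 0.289.
taxon1–taxon3: 4/25 differ, p = 0.160, d = 0.180.
taxon2–taxon3: 5/25 differ, p = 0.200, d = 0.233.
The smallest distance is between taxon1 and taxon3.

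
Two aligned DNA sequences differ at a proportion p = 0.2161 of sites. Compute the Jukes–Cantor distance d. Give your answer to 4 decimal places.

0.2549

d = −(3/4) ln(1 − 4p/3) = −0.75 ln(1 − 0.288133) = −0.75 ln(0.711867)
  = −0.75 × (-0.339864) = 0.254898 substitutions/site.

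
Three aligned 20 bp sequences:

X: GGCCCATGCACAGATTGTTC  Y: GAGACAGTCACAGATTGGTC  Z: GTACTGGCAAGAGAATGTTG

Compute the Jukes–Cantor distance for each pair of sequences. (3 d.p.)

d(X,Y) = 0.383, d(X,Z) = 0.824, d(Y,Z) = 0.991

X–Y: 6/20 sites differ → p = 0.3, d = −0.75 ln(1 − 0.4) = 0.383119 ≈ 0.383.
X–Z: 10/20 sites differ → p = 0.5, d = −0.75 ln(1 − 0.666667) = 0.823960 ≈ 0.824.
Y–Z: 11/20 sites differ → p = 0.55, d = −0.75 ln(1 − 0.733333) = 0.991316 ≈ 0.991.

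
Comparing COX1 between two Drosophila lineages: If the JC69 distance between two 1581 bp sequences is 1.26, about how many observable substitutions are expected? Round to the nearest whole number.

965

Invert JC69: p = (3/4)(1 − e^(−4d/3)) = 0.75 × (1 − e^(-1.68)) = 0.75 × (1 − 0.186374) = 0.610220.
Expected differing sites = pL ≈ 0.610220 × 1581 = 964.75782 ≈ 965.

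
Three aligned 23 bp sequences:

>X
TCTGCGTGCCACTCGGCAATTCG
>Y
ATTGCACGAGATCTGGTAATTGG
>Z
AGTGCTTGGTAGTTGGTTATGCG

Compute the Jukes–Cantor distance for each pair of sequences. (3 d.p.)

X–Y: 11/23 sites differ → p ≈ 0.478261, d = −0.75 ln(1 − 0.637681) = 0.761423 ≈ 0.761.
X–Z: 10/23 sites differ → p ≈ 0.434783, d = −0.75 ln(1 − 0.579711) = 0.650110 ≈ 0.650.
Y–Z: 10/23 sites differ → p ≈ 0.434783, d = −0.75 ln(1 − 0.579711) = 0.650110 ≈ 0.650.

d(X,Y) = 0.761, d(X,Z) = 0.650, d(Y,Z) = 0.650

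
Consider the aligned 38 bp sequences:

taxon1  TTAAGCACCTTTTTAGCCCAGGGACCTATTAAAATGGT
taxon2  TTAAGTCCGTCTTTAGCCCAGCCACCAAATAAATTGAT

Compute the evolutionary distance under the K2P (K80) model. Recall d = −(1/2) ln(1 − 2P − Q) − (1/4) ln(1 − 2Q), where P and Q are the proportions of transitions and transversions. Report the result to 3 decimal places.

Of 38 sites, 3 differences are transitions and 7 are transversions, so P = 3/38 ≈ 0.078947 and Q = 7/38 ≈ 0.184211.
Under the Kimura two-parameter model, d = −½ ln(1 − 2P − Q) − ¼ ln(1 − 2Q).
1 − 2P − Q = 0.657895, giving −½ ln(0.657895) = 0.209355.
1 − 2Q = 0.631578, giving −¼ ln(0.631578) = 0.114883.
d = 0.209355 + 0.114883 = 0.324238.

0.324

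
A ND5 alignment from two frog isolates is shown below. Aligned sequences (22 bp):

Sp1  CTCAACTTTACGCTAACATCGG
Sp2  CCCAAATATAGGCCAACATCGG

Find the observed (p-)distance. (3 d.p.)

0.227

The sequences differ at 5 of 22 positions (sites 2, 6, 8, 11, 14).
p = 5/22 = 0.227272… ≈ 0.227 (to 3 d.p.).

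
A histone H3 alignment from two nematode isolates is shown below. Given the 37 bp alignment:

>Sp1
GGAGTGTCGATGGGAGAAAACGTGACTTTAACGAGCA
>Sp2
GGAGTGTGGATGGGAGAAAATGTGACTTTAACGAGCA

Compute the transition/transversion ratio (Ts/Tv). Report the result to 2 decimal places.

1.00

Transitions are A↔G and C↔T; transversions are all other mismatches.
Transitions: 1. Transversions: 1.
R = 1/1 = 1.00.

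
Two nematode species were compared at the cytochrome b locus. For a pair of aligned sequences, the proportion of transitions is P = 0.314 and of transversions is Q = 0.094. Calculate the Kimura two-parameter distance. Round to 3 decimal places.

0.692

Under the Kimura two-parameter model, d = −½ ln(1 − 2P − Q) − ¼ ln(1 − 2Q).
1 − 2P − Q = 0.278, giving −½ ln(0.278) = 0.640067.
1 − 2Q = 0.812, giving −¼ ln(0.812) = 0.052064.
d = 0.640067 + 0.052064 = 0.692131.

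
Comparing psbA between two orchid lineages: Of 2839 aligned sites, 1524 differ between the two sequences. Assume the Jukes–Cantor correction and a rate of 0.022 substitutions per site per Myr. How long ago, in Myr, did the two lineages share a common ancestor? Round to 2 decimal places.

21.44

p = 1524/2839 ≈ 0.536809.
d = −(3/4) ln(1 − 4p/3) = −0.75 ln(1 − 0.715745) = −0.75 ln(0.284255)
  = −0.75 × (-1.257884) = 0.943413 substitutions/site.
Under a molecular clock d = 2μt, so t = d/(2μ) = 0.943413 / (2 × 0.022) = 21.44 Myr.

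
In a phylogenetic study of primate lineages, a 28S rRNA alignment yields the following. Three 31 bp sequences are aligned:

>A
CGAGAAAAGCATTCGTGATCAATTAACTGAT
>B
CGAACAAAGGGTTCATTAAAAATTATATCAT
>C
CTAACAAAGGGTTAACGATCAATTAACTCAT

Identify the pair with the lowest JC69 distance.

B and C

A–B: 11/31 differ, p = 0.355, d = 0.481.
A–C: 9/31 differ, p = 0.290, d = 0.367.
B–C: 8/31 differ, p = 0.258, d = 0.316.
The smallest distance is between B and C.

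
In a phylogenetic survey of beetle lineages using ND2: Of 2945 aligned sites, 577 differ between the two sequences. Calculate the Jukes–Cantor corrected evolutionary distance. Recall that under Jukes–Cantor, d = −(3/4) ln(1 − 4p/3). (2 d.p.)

p = 577/2945 ≈ 0.195925.
d = −(3/4) ln(1 − 4p/3) = −0.75 ln(1 − 0.261233) = −0.75 ln(0.738767)
  = −0.75 × (-0.302773) = 0.227080 substitutions/site.

0.23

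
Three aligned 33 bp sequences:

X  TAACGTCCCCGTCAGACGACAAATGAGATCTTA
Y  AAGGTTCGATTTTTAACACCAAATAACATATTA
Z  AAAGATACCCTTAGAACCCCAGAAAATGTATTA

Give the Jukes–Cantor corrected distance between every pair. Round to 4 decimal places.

X–Y: 16/33 sites differ → p ≈ 0.484848, d = −0.75 ln(1 − 0.646464) = 0.779827 ≈ 0.7798.
X–Z: 16/33 sites differ → p ≈ 0.484848, d = −0.75 ln(1 − 0.646464) = 0.779827 ≈ 0.7798.
Y–Z: 13/33 sites differ → p ≈ 0.393939, d = −0.75 ln(1 − 0.525252) = 0.558728 ≈ 0.5587.

d(X,Y) = 0.7798, d(X,Z) = 0.7798, d(Y,Z) = 0.5587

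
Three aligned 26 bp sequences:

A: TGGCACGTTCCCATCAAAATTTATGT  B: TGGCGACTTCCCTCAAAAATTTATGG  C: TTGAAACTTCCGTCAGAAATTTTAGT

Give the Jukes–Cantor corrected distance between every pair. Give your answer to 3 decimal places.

A–B: 7/26 sites differ → p ≈ 0.269231, d = −0.75 ln(1 − 0.358975) = 0.333515 ≈ 0.334.
A–C: 11/26 sites differ → p ≈ 0.423077, d = −0.75 ln(1 − 0.564103) = 0.622762 ≈ 0.623.
B–C: 8/26 sites differ → p ≈ 0.307692, d = −0.75 ln(1 − 0.410256) = 0.396050 ≈ 0.396.

d(A,B) = 0.334, d(A,C) = 0.623, d(B,C) = 0.396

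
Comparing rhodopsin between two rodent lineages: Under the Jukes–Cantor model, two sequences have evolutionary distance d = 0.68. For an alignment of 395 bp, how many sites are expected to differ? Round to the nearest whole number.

177

Invert JC69: p = (3/4)(1 − e^(−4d/3)) = 0.75 × (1 − e^(-0.906667)) = 0.75 × (1 − 0.403868) = 0.447099.
Expected differing sites = pL ≈ 0.447099 × 395 = 176.604105 ≈ 177.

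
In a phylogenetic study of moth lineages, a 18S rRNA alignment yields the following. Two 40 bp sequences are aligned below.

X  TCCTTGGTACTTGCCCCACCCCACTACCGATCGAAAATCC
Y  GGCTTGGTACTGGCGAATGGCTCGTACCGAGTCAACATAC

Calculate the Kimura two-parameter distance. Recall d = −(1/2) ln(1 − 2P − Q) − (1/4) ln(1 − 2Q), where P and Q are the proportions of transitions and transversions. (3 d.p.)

0.669

Of 40 sites, 2 differences are transitions and 15 are transversions, so P = 2/40 = 0.05 and Q = 15/40 = 0.375.
Under the Kimura two-parameter model, d = −½ ln(1 − 2P − Q) − ¼ ln(1 − 2Q).
1 − 2P − Q = 0.525, giving −½ ln(0.525) = 0.322179.
1 − 2Q = 0.25, giving −¼ ln(0.25) = 0.346574.
d = 0.322179 + 0.346574 = 0.668753.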